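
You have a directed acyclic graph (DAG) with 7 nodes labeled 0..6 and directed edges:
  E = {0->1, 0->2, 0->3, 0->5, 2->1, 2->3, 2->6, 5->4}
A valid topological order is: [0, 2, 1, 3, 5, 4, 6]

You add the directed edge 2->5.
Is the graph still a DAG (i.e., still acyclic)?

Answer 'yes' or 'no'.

Given toposort: [0, 2, 1, 3, 5, 4, 6]
Position of 2: index 1; position of 5: index 4
New edge 2->5: forward
Forward edge: respects the existing order. Still a DAG, same toposort still valid.
Still a DAG? yes

Answer: yes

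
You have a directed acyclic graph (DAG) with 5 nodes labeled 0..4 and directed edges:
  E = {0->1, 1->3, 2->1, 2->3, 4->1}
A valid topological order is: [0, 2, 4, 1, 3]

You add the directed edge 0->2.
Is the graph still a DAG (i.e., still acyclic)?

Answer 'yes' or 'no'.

Given toposort: [0, 2, 4, 1, 3]
Position of 0: index 0; position of 2: index 1
New edge 0->2: forward
Forward edge: respects the existing order. Still a DAG, same toposort still valid.
Still a DAG? yes

Answer: yes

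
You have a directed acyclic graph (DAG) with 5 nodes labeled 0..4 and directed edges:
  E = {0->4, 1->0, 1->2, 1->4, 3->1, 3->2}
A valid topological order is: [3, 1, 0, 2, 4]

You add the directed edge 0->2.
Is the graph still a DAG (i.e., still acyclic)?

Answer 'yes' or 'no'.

Given toposort: [3, 1, 0, 2, 4]
Position of 0: index 2; position of 2: index 3
New edge 0->2: forward
Forward edge: respects the existing order. Still a DAG, same toposort still valid.
Still a DAG? yes

Answer: yes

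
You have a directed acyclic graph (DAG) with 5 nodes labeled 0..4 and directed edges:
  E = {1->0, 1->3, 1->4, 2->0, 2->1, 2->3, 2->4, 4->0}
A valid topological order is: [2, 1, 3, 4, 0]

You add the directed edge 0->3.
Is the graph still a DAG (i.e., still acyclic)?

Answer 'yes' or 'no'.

Answer: yes

Derivation:
Given toposort: [2, 1, 3, 4, 0]
Position of 0: index 4; position of 3: index 2
New edge 0->3: backward (u after v in old order)
Backward edge: old toposort is now invalid. Check if this creates a cycle.
Does 3 already reach 0? Reachable from 3: [3]. NO -> still a DAG (reorder needed).
Still a DAG? yes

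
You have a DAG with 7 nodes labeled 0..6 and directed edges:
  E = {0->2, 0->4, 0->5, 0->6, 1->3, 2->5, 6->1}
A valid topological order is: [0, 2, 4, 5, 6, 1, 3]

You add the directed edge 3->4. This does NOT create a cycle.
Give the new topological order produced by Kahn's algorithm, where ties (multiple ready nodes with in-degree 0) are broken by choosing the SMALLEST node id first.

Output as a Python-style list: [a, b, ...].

Answer: [0, 2, 5, 6, 1, 3, 4]

Derivation:
Old toposort: [0, 2, 4, 5, 6, 1, 3]
Added edge: 3->4
Position of 3 (6) > position of 4 (2). Must reorder: 3 must now come before 4.
Run Kahn's algorithm (break ties by smallest node id):
  initial in-degrees: [0, 1, 1, 1, 2, 2, 1]
  ready (indeg=0): [0]
  pop 0: indeg[2]->0; indeg[4]->1; indeg[5]->1; indeg[6]->0 | ready=[2, 6] | order so far=[0]
  pop 2: indeg[5]->0 | ready=[5, 6] | order so far=[0, 2]
  pop 5: no out-edges | ready=[6] | order so far=[0, 2, 5]
  pop 6: indeg[1]->0 | ready=[1] | order so far=[0, 2, 5, 6]
  pop 1: indeg[3]->0 | ready=[3] | order so far=[0, 2, 5, 6, 1]
  pop 3: indeg[4]->0 | ready=[4] | order so far=[0, 2, 5, 6, 1, 3]
  pop 4: no out-edges | ready=[] | order so far=[0, 2, 5, 6, 1, 3, 4]
  Result: [0, 2, 5, 6, 1, 3, 4]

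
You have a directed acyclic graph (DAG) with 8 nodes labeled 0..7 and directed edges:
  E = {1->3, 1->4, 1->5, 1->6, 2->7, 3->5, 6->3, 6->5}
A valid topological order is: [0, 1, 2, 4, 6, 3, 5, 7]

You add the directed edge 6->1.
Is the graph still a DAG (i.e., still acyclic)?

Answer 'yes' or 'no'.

Given toposort: [0, 1, 2, 4, 6, 3, 5, 7]
Position of 6: index 4; position of 1: index 1
New edge 6->1: backward (u after v in old order)
Backward edge: old toposort is now invalid. Check if this creates a cycle.
Does 1 already reach 6? Reachable from 1: [1, 3, 4, 5, 6]. YES -> cycle!
Still a DAG? no

Answer: no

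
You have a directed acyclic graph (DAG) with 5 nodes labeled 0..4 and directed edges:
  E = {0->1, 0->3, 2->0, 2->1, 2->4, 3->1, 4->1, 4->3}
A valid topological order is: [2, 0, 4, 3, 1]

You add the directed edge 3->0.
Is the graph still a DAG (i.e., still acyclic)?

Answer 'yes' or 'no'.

Answer: no

Derivation:
Given toposort: [2, 0, 4, 3, 1]
Position of 3: index 3; position of 0: index 1
New edge 3->0: backward (u after v in old order)
Backward edge: old toposort is now invalid. Check if this creates a cycle.
Does 0 already reach 3? Reachable from 0: [0, 1, 3]. YES -> cycle!
Still a DAG? no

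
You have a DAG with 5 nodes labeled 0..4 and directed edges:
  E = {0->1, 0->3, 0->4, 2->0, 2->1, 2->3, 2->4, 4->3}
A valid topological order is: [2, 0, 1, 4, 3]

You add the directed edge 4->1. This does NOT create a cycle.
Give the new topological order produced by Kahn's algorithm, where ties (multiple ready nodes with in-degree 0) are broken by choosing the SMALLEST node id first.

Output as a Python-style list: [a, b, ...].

Answer: [2, 0, 4, 1, 3]

Derivation:
Old toposort: [2, 0, 1, 4, 3]
Added edge: 4->1
Position of 4 (3) > position of 1 (2). Must reorder: 4 must now come before 1.
Run Kahn's algorithm (break ties by smallest node id):
  initial in-degrees: [1, 3, 0, 3, 2]
  ready (indeg=0): [2]
  pop 2: indeg[0]->0; indeg[1]->2; indeg[3]->2; indeg[4]->1 | ready=[0] | order so far=[2]
  pop 0: indeg[1]->1; indeg[3]->1; indeg[4]->0 | ready=[4] | order so far=[2, 0]
  pop 4: indeg[1]->0; indeg[3]->0 | ready=[1, 3] | order so far=[2, 0, 4]
  pop 1: no out-edges | ready=[3] | order so far=[2, 0, 4, 1]
  pop 3: no out-edges | ready=[] | order so far=[2, 0, 4, 1, 3]
  Result: [2, 0, 4, 1, 3]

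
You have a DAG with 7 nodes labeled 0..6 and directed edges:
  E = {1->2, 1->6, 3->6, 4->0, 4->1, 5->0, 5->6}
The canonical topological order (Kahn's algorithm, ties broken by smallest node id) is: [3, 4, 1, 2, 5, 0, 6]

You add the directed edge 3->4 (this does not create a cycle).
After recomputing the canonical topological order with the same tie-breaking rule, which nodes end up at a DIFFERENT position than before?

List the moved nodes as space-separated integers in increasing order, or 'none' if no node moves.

Old toposort: [3, 4, 1, 2, 5, 0, 6]
Added edge 3->4
Recompute Kahn (smallest-id tiebreak):
  initial in-degrees: [2, 1, 1, 0, 1, 0, 3]
  ready (indeg=0): [3, 5]
  pop 3: indeg[4]->0; indeg[6]->2 | ready=[4, 5] | order so far=[3]
  pop 4: indeg[0]->1; indeg[1]->0 | ready=[1, 5] | order so far=[3, 4]
  pop 1: indeg[2]->0; indeg[6]->1 | ready=[2, 5] | order so far=[3, 4, 1]
  pop 2: no out-edges | ready=[5] | order so far=[3, 4, 1, 2]
  pop 5: indeg[0]->0; indeg[6]->0 | ready=[0, 6] | order so far=[3, 4, 1, 2, 5]
  pop 0: no out-edges | ready=[6] | order so far=[3, 4, 1, 2, 5, 0]
  pop 6: no out-edges | ready=[] | order so far=[3, 4, 1, 2, 5, 0, 6]
New canonical toposort: [3, 4, 1, 2, 5, 0, 6]
Compare positions:
  Node 0: index 5 -> 5 (same)
  Node 1: index 2 -> 2 (same)
  Node 2: index 3 -> 3 (same)
  Node 3: index 0 -> 0 (same)
  Node 4: index 1 -> 1 (same)
  Node 5: index 4 -> 4 (same)
  Node 6: index 6 -> 6 (same)
Nodes that changed position: none

Answer: none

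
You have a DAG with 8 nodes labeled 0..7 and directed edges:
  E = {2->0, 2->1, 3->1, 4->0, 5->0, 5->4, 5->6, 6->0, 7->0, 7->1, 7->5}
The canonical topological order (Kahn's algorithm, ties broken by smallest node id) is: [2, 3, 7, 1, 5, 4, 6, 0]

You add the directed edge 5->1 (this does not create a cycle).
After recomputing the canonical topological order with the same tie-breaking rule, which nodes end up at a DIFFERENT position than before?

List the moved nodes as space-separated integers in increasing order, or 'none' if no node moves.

Old toposort: [2, 3, 7, 1, 5, 4, 6, 0]
Added edge 5->1
Recompute Kahn (smallest-id tiebreak):
  initial in-degrees: [5, 4, 0, 0, 1, 1, 1, 0]
  ready (indeg=0): [2, 3, 7]
  pop 2: indeg[0]->4; indeg[1]->3 | ready=[3, 7] | order so far=[2]
  pop 3: indeg[1]->2 | ready=[7] | order so far=[2, 3]
  pop 7: indeg[0]->3; indeg[1]->1; indeg[5]->0 | ready=[5] | order so far=[2, 3, 7]
  pop 5: indeg[0]->2; indeg[1]->0; indeg[4]->0; indeg[6]->0 | ready=[1, 4, 6] | order so far=[2, 3, 7, 5]
  pop 1: no out-edges | ready=[4, 6] | order so far=[2, 3, 7, 5, 1]
  pop 4: indeg[0]->1 | ready=[6] | order so far=[2, 3, 7, 5, 1, 4]
  pop 6: indeg[0]->0 | ready=[0] | order so far=[2, 3, 7, 5, 1, 4, 6]
  pop 0: no out-edges | ready=[] | order so far=[2, 3, 7, 5, 1, 4, 6, 0]
New canonical toposort: [2, 3, 7, 5, 1, 4, 6, 0]
Compare positions:
  Node 0: index 7 -> 7 (same)
  Node 1: index 3 -> 4 (moved)
  Node 2: index 0 -> 0 (same)
  Node 3: index 1 -> 1 (same)
  Node 4: index 5 -> 5 (same)
  Node 5: index 4 -> 3 (moved)
  Node 6: index 6 -> 6 (same)
  Node 7: index 2 -> 2 (same)
Nodes that changed position: 1 5

Answer: 1 5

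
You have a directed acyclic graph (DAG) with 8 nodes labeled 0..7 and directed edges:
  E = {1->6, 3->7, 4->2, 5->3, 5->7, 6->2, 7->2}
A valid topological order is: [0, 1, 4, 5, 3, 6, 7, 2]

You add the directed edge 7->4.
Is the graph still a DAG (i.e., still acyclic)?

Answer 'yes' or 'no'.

Answer: yes

Derivation:
Given toposort: [0, 1, 4, 5, 3, 6, 7, 2]
Position of 7: index 6; position of 4: index 2
New edge 7->4: backward (u after v in old order)
Backward edge: old toposort is now invalid. Check if this creates a cycle.
Does 4 already reach 7? Reachable from 4: [2, 4]. NO -> still a DAG (reorder needed).
Still a DAG? yes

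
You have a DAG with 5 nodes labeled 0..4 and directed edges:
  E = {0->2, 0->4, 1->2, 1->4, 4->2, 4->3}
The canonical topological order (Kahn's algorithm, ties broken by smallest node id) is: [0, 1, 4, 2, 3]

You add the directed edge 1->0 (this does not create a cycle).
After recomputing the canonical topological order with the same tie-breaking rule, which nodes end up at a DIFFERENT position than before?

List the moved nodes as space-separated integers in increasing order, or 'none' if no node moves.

Old toposort: [0, 1, 4, 2, 3]
Added edge 1->0
Recompute Kahn (smallest-id tiebreak):
  initial in-degrees: [1, 0, 3, 1, 2]
  ready (indeg=0): [1]
  pop 1: indeg[0]->0; indeg[2]->2; indeg[4]->1 | ready=[0] | order so far=[1]
  pop 0: indeg[2]->1; indeg[4]->0 | ready=[4] | order so far=[1, 0]
  pop 4: indeg[2]->0; indeg[3]->0 | ready=[2, 3] | order so far=[1, 0, 4]
  pop 2: no out-edges | ready=[3] | order so far=[1, 0, 4, 2]
  pop 3: no out-edges | ready=[] | order so far=[1, 0, 4, 2, 3]
New canonical toposort: [1, 0, 4, 2, 3]
Compare positions:
  Node 0: index 0 -> 1 (moved)
  Node 1: index 1 -> 0 (moved)
  Node 2: index 3 -> 3 (same)
  Node 3: index 4 -> 4 (same)
  Node 4: index 2 -> 2 (same)
Nodes that changed position: 0 1

Answer: 0 1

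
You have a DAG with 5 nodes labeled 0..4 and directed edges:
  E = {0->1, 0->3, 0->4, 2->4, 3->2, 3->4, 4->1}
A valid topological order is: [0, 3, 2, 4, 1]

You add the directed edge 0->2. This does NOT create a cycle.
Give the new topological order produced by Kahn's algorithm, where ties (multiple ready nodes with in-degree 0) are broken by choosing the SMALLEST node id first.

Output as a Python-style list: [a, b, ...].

Answer: [0, 3, 2, 4, 1]

Derivation:
Old toposort: [0, 3, 2, 4, 1]
Added edge: 0->2
Position of 0 (0) < position of 2 (2). Old order still valid.
Run Kahn's algorithm (break ties by smallest node id):
  initial in-degrees: [0, 2, 2, 1, 3]
  ready (indeg=0): [0]
  pop 0: indeg[1]->1; indeg[2]->1; indeg[3]->0; indeg[4]->2 | ready=[3] | order so far=[0]
  pop 3: indeg[2]->0; indeg[4]->1 | ready=[2] | order so far=[0, 3]
  pop 2: indeg[4]->0 | ready=[4] | order so far=[0, 3, 2]
  pop 4: indeg[1]->0 | ready=[1] | order so far=[0, 3, 2, 4]
  pop 1: no out-edges | ready=[] | order so far=[0, 3, 2, 4, 1]
  Result: [0, 3, 2, 4, 1]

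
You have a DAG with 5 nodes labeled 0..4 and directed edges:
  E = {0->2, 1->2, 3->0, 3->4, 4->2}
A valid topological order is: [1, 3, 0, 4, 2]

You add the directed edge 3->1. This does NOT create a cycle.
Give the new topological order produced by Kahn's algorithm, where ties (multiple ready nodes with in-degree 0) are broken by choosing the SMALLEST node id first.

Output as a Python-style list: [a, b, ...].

Answer: [3, 0, 1, 4, 2]

Derivation:
Old toposort: [1, 3, 0, 4, 2]
Added edge: 3->1
Position of 3 (1) > position of 1 (0). Must reorder: 3 must now come before 1.
Run Kahn's algorithm (break ties by smallest node id):
  initial in-degrees: [1, 1, 3, 0, 1]
  ready (indeg=0): [3]
  pop 3: indeg[0]->0; indeg[1]->0; indeg[4]->0 | ready=[0, 1, 4] | order so far=[3]
  pop 0: indeg[2]->2 | ready=[1, 4] | order so far=[3, 0]
  pop 1: indeg[2]->1 | ready=[4] | order so far=[3, 0, 1]
  pop 4: indeg[2]->0 | ready=[2] | order so far=[3, 0, 1, 4]
  pop 2: no out-edges | ready=[] | order so far=[3, 0, 1, 4, 2]
  Result: [3, 0, 1, 4, 2]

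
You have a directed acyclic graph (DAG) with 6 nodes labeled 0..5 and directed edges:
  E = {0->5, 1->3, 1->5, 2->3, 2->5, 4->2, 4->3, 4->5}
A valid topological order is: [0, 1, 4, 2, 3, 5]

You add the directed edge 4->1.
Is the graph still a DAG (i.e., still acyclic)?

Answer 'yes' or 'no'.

Given toposort: [0, 1, 4, 2, 3, 5]
Position of 4: index 2; position of 1: index 1
New edge 4->1: backward (u after v in old order)
Backward edge: old toposort is now invalid. Check if this creates a cycle.
Does 1 already reach 4? Reachable from 1: [1, 3, 5]. NO -> still a DAG (reorder needed).
Still a DAG? yes

Answer: yes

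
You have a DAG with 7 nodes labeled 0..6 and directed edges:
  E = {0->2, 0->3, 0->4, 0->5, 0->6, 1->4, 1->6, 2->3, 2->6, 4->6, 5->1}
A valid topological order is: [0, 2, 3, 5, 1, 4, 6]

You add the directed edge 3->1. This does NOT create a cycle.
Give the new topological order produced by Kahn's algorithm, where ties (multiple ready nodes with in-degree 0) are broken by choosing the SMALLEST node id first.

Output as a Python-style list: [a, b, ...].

Answer: [0, 2, 3, 5, 1, 4, 6]

Derivation:
Old toposort: [0, 2, 3, 5, 1, 4, 6]
Added edge: 3->1
Position of 3 (2) < position of 1 (4). Old order still valid.
Run Kahn's algorithm (break ties by smallest node id):
  initial in-degrees: [0, 2, 1, 2, 2, 1, 4]
  ready (indeg=0): [0]
  pop 0: indeg[2]->0; indeg[3]->1; indeg[4]->1; indeg[5]->0; indeg[6]->3 | ready=[2, 5] | order so far=[0]
  pop 2: indeg[3]->0; indeg[6]->2 | ready=[3, 5] | order so far=[0, 2]
  pop 3: indeg[1]->1 | ready=[5] | order so far=[0, 2, 3]
  pop 5: indeg[1]->0 | ready=[1] | order so far=[0, 2, 3, 5]
  pop 1: indeg[4]->0; indeg[6]->1 | ready=[4] | order so far=[0, 2, 3, 5, 1]
  pop 4: indeg[6]->0 | ready=[6] | order so far=[0, 2, 3, 5, 1, 4]
  pop 6: no out-edges | ready=[] | order so far=[0, 2, 3, 5, 1, 4, 6]
  Result: [0, 2, 3, 5, 1, 4, 6]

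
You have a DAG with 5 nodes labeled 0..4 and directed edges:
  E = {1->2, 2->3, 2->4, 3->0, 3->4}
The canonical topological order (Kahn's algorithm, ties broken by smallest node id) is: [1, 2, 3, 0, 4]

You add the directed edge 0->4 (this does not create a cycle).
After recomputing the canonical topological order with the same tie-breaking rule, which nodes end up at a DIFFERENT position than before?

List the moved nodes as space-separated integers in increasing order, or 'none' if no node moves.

Answer: none

Derivation:
Old toposort: [1, 2, 3, 0, 4]
Added edge 0->4
Recompute Kahn (smallest-id tiebreak):
  initial in-degrees: [1, 0, 1, 1, 3]
  ready (indeg=0): [1]
  pop 1: indeg[2]->0 | ready=[2] | order so far=[1]
  pop 2: indeg[3]->0; indeg[4]->2 | ready=[3] | order so far=[1, 2]
  pop 3: indeg[0]->0; indeg[4]->1 | ready=[0] | order so far=[1, 2, 3]
  pop 0: indeg[4]->0 | ready=[4] | order so far=[1, 2, 3, 0]
  pop 4: no out-edges | ready=[] | order so far=[1, 2, 3, 0, 4]
New canonical toposort: [1, 2, 3, 0, 4]
Compare positions:
  Node 0: index 3 -> 3 (same)
  Node 1: index 0 -> 0 (same)
  Node 2: index 1 -> 1 (same)
  Node 3: index 2 -> 2 (same)
  Node 4: index 4 -> 4 (same)
Nodes that changed position: none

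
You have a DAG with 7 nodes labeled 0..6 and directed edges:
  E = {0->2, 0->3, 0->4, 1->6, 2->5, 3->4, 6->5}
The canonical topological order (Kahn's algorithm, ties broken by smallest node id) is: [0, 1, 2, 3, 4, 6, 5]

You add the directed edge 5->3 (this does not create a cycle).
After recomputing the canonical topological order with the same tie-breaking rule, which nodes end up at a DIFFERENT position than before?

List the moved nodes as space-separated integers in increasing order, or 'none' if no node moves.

Answer: 3 4 5 6

Derivation:
Old toposort: [0, 1, 2, 3, 4, 6, 5]
Added edge 5->3
Recompute Kahn (smallest-id tiebreak):
  initial in-degrees: [0, 0, 1, 2, 2, 2, 1]
  ready (indeg=0): [0, 1]
  pop 0: indeg[2]->0; indeg[3]->1; indeg[4]->1 | ready=[1, 2] | order so far=[0]
  pop 1: indeg[6]->0 | ready=[2, 6] | order so far=[0, 1]
  pop 2: indeg[5]->1 | ready=[6] | order so far=[0, 1, 2]
  pop 6: indeg[5]->0 | ready=[5] | order so far=[0, 1, 2, 6]
  pop 5: indeg[3]->0 | ready=[3] | order so far=[0, 1, 2, 6, 5]
  pop 3: indeg[4]->0 | ready=[4] | order so far=[0, 1, 2, 6, 5, 3]
  pop 4: no out-edges | ready=[] | order so far=[0, 1, 2, 6, 5, 3, 4]
New canonical toposort: [0, 1, 2, 6, 5, 3, 4]
Compare positions:
  Node 0: index 0 -> 0 (same)
  Node 1: index 1 -> 1 (same)
  Node 2: index 2 -> 2 (same)
  Node 3: index 3 -> 5 (moved)
  Node 4: index 4 -> 6 (moved)
  Node 5: index 6 -> 4 (moved)
  Node 6: index 5 -> 3 (moved)
Nodes that changed position: 3 4 5 6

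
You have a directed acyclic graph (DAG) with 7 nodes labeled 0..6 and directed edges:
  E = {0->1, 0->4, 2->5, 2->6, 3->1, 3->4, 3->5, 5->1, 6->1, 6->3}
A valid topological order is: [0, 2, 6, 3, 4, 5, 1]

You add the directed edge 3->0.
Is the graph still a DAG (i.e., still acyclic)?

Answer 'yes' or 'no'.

Answer: yes

Derivation:
Given toposort: [0, 2, 6, 3, 4, 5, 1]
Position of 3: index 3; position of 0: index 0
New edge 3->0: backward (u after v in old order)
Backward edge: old toposort is now invalid. Check if this creates a cycle.
Does 0 already reach 3? Reachable from 0: [0, 1, 4]. NO -> still a DAG (reorder needed).
Still a DAG? yes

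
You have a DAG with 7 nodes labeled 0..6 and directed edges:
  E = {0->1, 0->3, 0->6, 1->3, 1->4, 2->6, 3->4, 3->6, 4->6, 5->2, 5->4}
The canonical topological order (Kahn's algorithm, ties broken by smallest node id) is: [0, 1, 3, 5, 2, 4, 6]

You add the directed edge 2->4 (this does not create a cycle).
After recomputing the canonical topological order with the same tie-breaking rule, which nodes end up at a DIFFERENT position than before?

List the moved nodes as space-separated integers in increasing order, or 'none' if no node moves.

Answer: none

Derivation:
Old toposort: [0, 1, 3, 5, 2, 4, 6]
Added edge 2->4
Recompute Kahn (smallest-id tiebreak):
  initial in-degrees: [0, 1, 1, 2, 4, 0, 4]
  ready (indeg=0): [0, 5]
  pop 0: indeg[1]->0; indeg[3]->1; indeg[6]->3 | ready=[1, 5] | order so far=[0]
  pop 1: indeg[3]->0; indeg[4]->3 | ready=[3, 5] | order so far=[0, 1]
  pop 3: indeg[4]->2; indeg[6]->2 | ready=[5] | order so far=[0, 1, 3]
  pop 5: indeg[2]->0; indeg[4]->1 | ready=[2] | order so far=[0, 1, 3, 5]
  pop 2: indeg[4]->0; indeg[6]->1 | ready=[4] | order so far=[0, 1, 3, 5, 2]
  pop 4: indeg[6]->0 | ready=[6] | order so far=[0, 1, 3, 5, 2, 4]
  pop 6: no out-edges | ready=[] | order so far=[0, 1, 3, 5, 2, 4, 6]
New canonical toposort: [0, 1, 3, 5, 2, 4, 6]
Compare positions:
  Node 0: index 0 -> 0 (same)
  Node 1: index 1 -> 1 (same)
  Node 2: index 4 -> 4 (same)
  Node 3: index 2 -> 2 (same)
  Node 4: index 5 -> 5 (same)
  Node 5: index 3 -> 3 (same)
  Node 6: index 6 -> 6 (same)
Nodes that changed position: none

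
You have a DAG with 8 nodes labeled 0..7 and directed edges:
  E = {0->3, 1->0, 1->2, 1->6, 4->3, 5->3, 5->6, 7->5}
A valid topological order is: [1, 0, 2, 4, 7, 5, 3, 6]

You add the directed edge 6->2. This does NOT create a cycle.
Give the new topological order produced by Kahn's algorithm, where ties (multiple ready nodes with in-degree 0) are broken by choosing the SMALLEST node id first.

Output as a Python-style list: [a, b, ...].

Old toposort: [1, 0, 2, 4, 7, 5, 3, 6]
Added edge: 6->2
Position of 6 (7) > position of 2 (2). Must reorder: 6 must now come before 2.
Run Kahn's algorithm (break ties by smallest node id):
  initial in-degrees: [1, 0, 2, 3, 0, 1, 2, 0]
  ready (indeg=0): [1, 4, 7]
  pop 1: indeg[0]->0; indeg[2]->1; indeg[6]->1 | ready=[0, 4, 7] | order so far=[1]
  pop 0: indeg[3]->2 | ready=[4, 7] | order so far=[1, 0]
  pop 4: indeg[3]->1 | ready=[7] | order so far=[1, 0, 4]
  pop 7: indeg[5]->0 | ready=[5] | order so far=[1, 0, 4, 7]
  pop 5: indeg[3]->0; indeg[6]->0 | ready=[3, 6] | order so far=[1, 0, 4, 7, 5]
  pop 3: no out-edges | ready=[6] | order so far=[1, 0, 4, 7, 5, 3]
  pop 6: indeg[2]->0 | ready=[2] | order so far=[1, 0, 4, 7, 5, 3, 6]
  pop 2: no out-edges | ready=[] | order so far=[1, 0, 4, 7, 5, 3, 6, 2]
  Result: [1, 0, 4, 7, 5, 3, 6, 2]

Answer: [1, 0, 4, 7, 5, 3, 6, 2]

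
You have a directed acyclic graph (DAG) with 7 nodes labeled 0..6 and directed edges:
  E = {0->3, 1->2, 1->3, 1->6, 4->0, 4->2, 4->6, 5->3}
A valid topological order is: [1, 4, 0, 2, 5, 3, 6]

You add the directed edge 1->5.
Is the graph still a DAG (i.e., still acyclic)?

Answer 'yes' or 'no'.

Answer: yes

Derivation:
Given toposort: [1, 4, 0, 2, 5, 3, 6]
Position of 1: index 0; position of 5: index 4
New edge 1->5: forward
Forward edge: respects the existing order. Still a DAG, same toposort still valid.
Still a DAG? yes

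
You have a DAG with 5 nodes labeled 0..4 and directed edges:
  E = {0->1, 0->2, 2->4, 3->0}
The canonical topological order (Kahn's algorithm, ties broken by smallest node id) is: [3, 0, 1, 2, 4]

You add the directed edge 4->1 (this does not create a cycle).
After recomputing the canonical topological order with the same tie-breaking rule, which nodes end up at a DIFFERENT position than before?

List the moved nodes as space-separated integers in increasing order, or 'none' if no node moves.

Old toposort: [3, 0, 1, 2, 4]
Added edge 4->1
Recompute Kahn (smallest-id tiebreak):
  initial in-degrees: [1, 2, 1, 0, 1]
  ready (indeg=0): [3]
  pop 3: indeg[0]->0 | ready=[0] | order so far=[3]
  pop 0: indeg[1]->1; indeg[2]->0 | ready=[2] | order so far=[3, 0]
  pop 2: indeg[4]->0 | ready=[4] | order so far=[3, 0, 2]
  pop 4: indeg[1]->0 | ready=[1] | order so far=[3, 0, 2, 4]
  pop 1: no out-edges | ready=[] | order so far=[3, 0, 2, 4, 1]
New canonical toposort: [3, 0, 2, 4, 1]
Compare positions:
  Node 0: index 1 -> 1 (same)
  Node 1: index 2 -> 4 (moved)
  Node 2: index 3 -> 2 (moved)
  Node 3: index 0 -> 0 (same)
  Node 4: index 4 -> 3 (moved)
Nodes that changed position: 1 2 4

Answer: 1 2 4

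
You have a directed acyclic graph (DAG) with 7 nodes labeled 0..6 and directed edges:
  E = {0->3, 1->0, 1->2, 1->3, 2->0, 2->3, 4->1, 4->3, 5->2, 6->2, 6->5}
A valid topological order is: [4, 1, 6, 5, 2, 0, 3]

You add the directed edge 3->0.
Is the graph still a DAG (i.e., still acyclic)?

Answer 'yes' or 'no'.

Given toposort: [4, 1, 6, 5, 2, 0, 3]
Position of 3: index 6; position of 0: index 5
New edge 3->0: backward (u after v in old order)
Backward edge: old toposort is now invalid. Check if this creates a cycle.
Does 0 already reach 3? Reachable from 0: [0, 3]. YES -> cycle!
Still a DAG? no

Answer: no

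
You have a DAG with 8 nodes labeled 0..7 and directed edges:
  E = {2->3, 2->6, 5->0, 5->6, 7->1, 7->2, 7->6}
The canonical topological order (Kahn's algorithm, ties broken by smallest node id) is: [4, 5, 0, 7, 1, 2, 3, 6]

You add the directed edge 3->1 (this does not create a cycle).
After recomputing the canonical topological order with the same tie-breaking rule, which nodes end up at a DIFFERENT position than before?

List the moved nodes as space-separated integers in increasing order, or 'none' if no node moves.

Answer: 1 2 3

Derivation:
Old toposort: [4, 5, 0, 7, 1, 2, 3, 6]
Added edge 3->1
Recompute Kahn (smallest-id tiebreak):
  initial in-degrees: [1, 2, 1, 1, 0, 0, 3, 0]
  ready (indeg=0): [4, 5, 7]
  pop 4: no out-edges | ready=[5, 7] | order so far=[4]
  pop 5: indeg[0]->0; indeg[6]->2 | ready=[0, 7] | order so far=[4, 5]
  pop 0: no out-edges | ready=[7] | order so far=[4, 5, 0]
  pop 7: indeg[1]->1; indeg[2]->0; indeg[6]->1 | ready=[2] | order so far=[4, 5, 0, 7]
  pop 2: indeg[3]->0; indeg[6]->0 | ready=[3, 6] | order so far=[4, 5, 0, 7, 2]
  pop 3: indeg[1]->0 | ready=[1, 6] | order so far=[4, 5, 0, 7, 2, 3]
  pop 1: no out-edges | ready=[6] | order so far=[4, 5, 0, 7, 2, 3, 1]
  pop 6: no out-edges | ready=[] | order so far=[4, 5, 0, 7, 2, 3, 1, 6]
New canonical toposort: [4, 5, 0, 7, 2, 3, 1, 6]
Compare positions:
  Node 0: index 2 -> 2 (same)
  Node 1: index 4 -> 6 (moved)
  Node 2: index 5 -> 4 (moved)
  Node 3: index 6 -> 5 (moved)
  Node 4: index 0 -> 0 (same)
  Node 5: index 1 -> 1 (same)
  Node 6: index 7 -> 7 (same)
  Node 7: index 3 -> 3 (same)
Nodes that changed position: 1 2 3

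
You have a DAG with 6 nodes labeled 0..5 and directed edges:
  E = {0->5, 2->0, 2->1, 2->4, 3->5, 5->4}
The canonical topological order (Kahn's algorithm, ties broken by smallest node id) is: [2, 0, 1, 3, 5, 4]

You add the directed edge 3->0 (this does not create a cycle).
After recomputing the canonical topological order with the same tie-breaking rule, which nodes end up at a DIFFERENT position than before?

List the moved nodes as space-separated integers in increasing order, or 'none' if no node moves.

Answer: 0 1 3

Derivation:
Old toposort: [2, 0, 1, 3, 5, 4]
Added edge 3->0
Recompute Kahn (smallest-id tiebreak):
  initial in-degrees: [2, 1, 0, 0, 2, 2]
  ready (indeg=0): [2, 3]
  pop 2: indeg[0]->1; indeg[1]->0; indeg[4]->1 | ready=[1, 3] | order so far=[2]
  pop 1: no out-edges | ready=[3] | order so far=[2, 1]
  pop 3: indeg[0]->0; indeg[5]->1 | ready=[0] | order so far=[2, 1, 3]
  pop 0: indeg[5]->0 | ready=[5] | order so far=[2, 1, 3, 0]
  pop 5: indeg[4]->0 | ready=[4] | order so far=[2, 1, 3, 0, 5]
  pop 4: no out-edges | ready=[] | order so far=[2, 1, 3, 0, 5, 4]
New canonical toposort: [2, 1, 3, 0, 5, 4]
Compare positions:
  Node 0: index 1 -> 3 (moved)
  Node 1: index 2 -> 1 (moved)
  Node 2: index 0 -> 0 (same)
  Node 3: index 3 -> 2 (moved)
  Node 4: index 5 -> 5 (same)
  Node 5: index 4 -> 4 (same)
Nodes that changed position: 0 1 3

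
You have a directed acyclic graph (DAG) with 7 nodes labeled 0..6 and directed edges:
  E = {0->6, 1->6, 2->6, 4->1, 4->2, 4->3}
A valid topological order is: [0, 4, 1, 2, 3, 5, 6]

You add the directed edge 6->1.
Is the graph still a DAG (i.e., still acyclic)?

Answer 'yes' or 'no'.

Given toposort: [0, 4, 1, 2, 3, 5, 6]
Position of 6: index 6; position of 1: index 2
New edge 6->1: backward (u after v in old order)
Backward edge: old toposort is now invalid. Check if this creates a cycle.
Does 1 already reach 6? Reachable from 1: [1, 6]. YES -> cycle!
Still a DAG? no

Answer: no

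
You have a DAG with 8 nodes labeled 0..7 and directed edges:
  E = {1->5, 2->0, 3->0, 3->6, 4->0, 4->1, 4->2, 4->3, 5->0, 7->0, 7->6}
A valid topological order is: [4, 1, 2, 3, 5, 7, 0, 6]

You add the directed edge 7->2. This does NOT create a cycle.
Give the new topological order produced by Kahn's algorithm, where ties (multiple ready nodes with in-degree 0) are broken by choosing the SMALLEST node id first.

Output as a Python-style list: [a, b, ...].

Old toposort: [4, 1, 2, 3, 5, 7, 0, 6]
Added edge: 7->2
Position of 7 (5) > position of 2 (2). Must reorder: 7 must now come before 2.
Run Kahn's algorithm (break ties by smallest node id):
  initial in-degrees: [5, 1, 2, 1, 0, 1, 2, 0]
  ready (indeg=0): [4, 7]
  pop 4: indeg[0]->4; indeg[1]->0; indeg[2]->1; indeg[3]->0 | ready=[1, 3, 7] | order so far=[4]
  pop 1: indeg[5]->0 | ready=[3, 5, 7] | order so far=[4, 1]
  pop 3: indeg[0]->3; indeg[6]->1 | ready=[5, 7] | order so far=[4, 1, 3]
  pop 5: indeg[0]->2 | ready=[7] | order so far=[4, 1, 3, 5]
  pop 7: indeg[0]->1; indeg[2]->0; indeg[6]->0 | ready=[2, 6] | order so far=[4, 1, 3, 5, 7]
  pop 2: indeg[0]->0 | ready=[0, 6] | order so far=[4, 1, 3, 5, 7, 2]
  pop 0: no out-edges | ready=[6] | order so far=[4, 1, 3, 5, 7, 2, 0]
  pop 6: no out-edges | ready=[] | order so far=[4, 1, 3, 5, 7, 2, 0, 6]
  Result: [4, 1, 3, 5, 7, 2, 0, 6]

Answer: [4, 1, 3, 5, 7, 2, 0, 6]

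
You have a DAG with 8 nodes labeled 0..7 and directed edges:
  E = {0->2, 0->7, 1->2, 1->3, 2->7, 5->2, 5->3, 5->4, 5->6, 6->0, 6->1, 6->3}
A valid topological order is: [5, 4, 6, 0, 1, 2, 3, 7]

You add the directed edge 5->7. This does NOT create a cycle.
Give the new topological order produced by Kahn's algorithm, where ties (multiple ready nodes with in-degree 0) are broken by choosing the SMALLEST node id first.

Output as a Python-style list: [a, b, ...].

Old toposort: [5, 4, 6, 0, 1, 2, 3, 7]
Added edge: 5->7
Position of 5 (0) < position of 7 (7). Old order still valid.
Run Kahn's algorithm (break ties by smallest node id):
  initial in-degrees: [1, 1, 3, 3, 1, 0, 1, 3]
  ready (indeg=0): [5]
  pop 5: indeg[2]->2; indeg[3]->2; indeg[4]->0; indeg[6]->0; indeg[7]->2 | ready=[4, 6] | order so far=[5]
  pop 4: no out-edges | ready=[6] | order so far=[5, 4]
  pop 6: indeg[0]->0; indeg[1]->0; indeg[3]->1 | ready=[0, 1] | order so far=[5, 4, 6]
  pop 0: indeg[2]->1; indeg[7]->1 | ready=[1] | order so far=[5, 4, 6, 0]
  pop 1: indeg[2]->0; indeg[3]->0 | ready=[2, 3] | order so far=[5, 4, 6, 0, 1]
  pop 2: indeg[7]->0 | ready=[3, 7] | order so far=[5, 4, 6, 0, 1, 2]
  pop 3: no out-edges | ready=[7] | order so far=[5, 4, 6, 0, 1, 2, 3]
  pop 7: no out-edges | ready=[] | order so far=[5, 4, 6, 0, 1, 2, 3, 7]
  Result: [5, 4, 6, 0, 1, 2, 3, 7]

Answer: [5, 4, 6, 0, 1, 2, 3, 7]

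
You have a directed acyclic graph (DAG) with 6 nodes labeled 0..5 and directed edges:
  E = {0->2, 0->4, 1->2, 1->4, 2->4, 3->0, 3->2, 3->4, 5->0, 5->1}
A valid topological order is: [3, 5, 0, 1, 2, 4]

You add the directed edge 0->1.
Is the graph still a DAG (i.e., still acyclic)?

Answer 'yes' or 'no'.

Answer: yes

Derivation:
Given toposort: [3, 5, 0, 1, 2, 4]
Position of 0: index 2; position of 1: index 3
New edge 0->1: forward
Forward edge: respects the existing order. Still a DAG, same toposort still valid.
Still a DAG? yes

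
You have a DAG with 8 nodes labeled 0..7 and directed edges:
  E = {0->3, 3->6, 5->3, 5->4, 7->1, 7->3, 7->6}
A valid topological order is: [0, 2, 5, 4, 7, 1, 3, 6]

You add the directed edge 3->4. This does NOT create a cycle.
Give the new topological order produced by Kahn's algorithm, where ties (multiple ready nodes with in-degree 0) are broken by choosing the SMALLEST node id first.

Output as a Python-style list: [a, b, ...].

Old toposort: [0, 2, 5, 4, 7, 1, 3, 6]
Added edge: 3->4
Position of 3 (6) > position of 4 (3). Must reorder: 3 must now come before 4.
Run Kahn's algorithm (break ties by smallest node id):
  initial in-degrees: [0, 1, 0, 3, 2, 0, 2, 0]
  ready (indeg=0): [0, 2, 5, 7]
  pop 0: indeg[3]->2 | ready=[2, 5, 7] | order so far=[0]
  pop 2: no out-edges | ready=[5, 7] | order so far=[0, 2]
  pop 5: indeg[3]->1; indeg[4]->1 | ready=[7] | order so far=[0, 2, 5]
  pop 7: indeg[1]->0; indeg[3]->0; indeg[6]->1 | ready=[1, 3] | order so far=[0, 2, 5, 7]
  pop 1: no out-edges | ready=[3] | order so far=[0, 2, 5, 7, 1]
  pop 3: indeg[4]->0; indeg[6]->0 | ready=[4, 6] | order so far=[0, 2, 5, 7, 1, 3]
  pop 4: no out-edges | ready=[6] | order so far=[0, 2, 5, 7, 1, 3, 4]
  pop 6: no out-edges | ready=[] | order so far=[0, 2, 5, 7, 1, 3, 4, 6]
  Result: [0, 2, 5, 7, 1, 3, 4, 6]

Answer: [0, 2, 5, 7, 1, 3, 4, 6]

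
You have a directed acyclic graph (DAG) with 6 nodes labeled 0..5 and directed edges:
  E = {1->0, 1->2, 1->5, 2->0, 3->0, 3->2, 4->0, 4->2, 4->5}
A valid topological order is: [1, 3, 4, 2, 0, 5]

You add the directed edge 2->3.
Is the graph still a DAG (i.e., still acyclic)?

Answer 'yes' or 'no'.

Given toposort: [1, 3, 4, 2, 0, 5]
Position of 2: index 3; position of 3: index 1
New edge 2->3: backward (u after v in old order)
Backward edge: old toposort is now invalid. Check if this creates a cycle.
Does 3 already reach 2? Reachable from 3: [0, 2, 3]. YES -> cycle!
Still a DAG? no

Answer: no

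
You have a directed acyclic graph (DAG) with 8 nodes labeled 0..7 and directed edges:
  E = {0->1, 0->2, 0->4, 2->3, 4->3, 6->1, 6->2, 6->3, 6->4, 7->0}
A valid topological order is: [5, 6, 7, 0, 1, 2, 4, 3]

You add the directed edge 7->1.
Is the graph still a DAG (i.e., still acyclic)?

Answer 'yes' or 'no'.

Answer: yes

Derivation:
Given toposort: [5, 6, 7, 0, 1, 2, 4, 3]
Position of 7: index 2; position of 1: index 4
New edge 7->1: forward
Forward edge: respects the existing order. Still a DAG, same toposort still valid.
Still a DAG? yes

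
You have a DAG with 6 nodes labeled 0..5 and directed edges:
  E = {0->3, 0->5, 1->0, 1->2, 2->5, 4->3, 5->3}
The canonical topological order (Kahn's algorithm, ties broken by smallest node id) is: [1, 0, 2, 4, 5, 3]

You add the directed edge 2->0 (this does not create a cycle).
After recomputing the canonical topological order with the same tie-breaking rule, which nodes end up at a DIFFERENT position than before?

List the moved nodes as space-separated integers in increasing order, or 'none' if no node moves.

Answer: 0 2

Derivation:
Old toposort: [1, 0, 2, 4, 5, 3]
Added edge 2->0
Recompute Kahn (smallest-id tiebreak):
  initial in-degrees: [2, 0, 1, 3, 0, 2]
  ready (indeg=0): [1, 4]
  pop 1: indeg[0]->1; indeg[2]->0 | ready=[2, 4] | order so far=[1]
  pop 2: indeg[0]->0; indeg[5]->1 | ready=[0, 4] | order so far=[1, 2]
  pop 0: indeg[3]->2; indeg[5]->0 | ready=[4, 5] | order so far=[1, 2, 0]
  pop 4: indeg[3]->1 | ready=[5] | order so far=[1, 2, 0, 4]
  pop 5: indeg[3]->0 | ready=[3] | order so far=[1, 2, 0, 4, 5]
  pop 3: no out-edges | ready=[] | order so far=[1, 2, 0, 4, 5, 3]
New canonical toposort: [1, 2, 0, 4, 5, 3]
Compare positions:
  Node 0: index 1 -> 2 (moved)
  Node 1: index 0 -> 0 (same)
  Node 2: index 2 -> 1 (moved)
  Node 3: index 5 -> 5 (same)
  Node 4: index 3 -> 3 (same)
  Node 5: index 4 -> 4 (same)
Nodes that changed position: 0 2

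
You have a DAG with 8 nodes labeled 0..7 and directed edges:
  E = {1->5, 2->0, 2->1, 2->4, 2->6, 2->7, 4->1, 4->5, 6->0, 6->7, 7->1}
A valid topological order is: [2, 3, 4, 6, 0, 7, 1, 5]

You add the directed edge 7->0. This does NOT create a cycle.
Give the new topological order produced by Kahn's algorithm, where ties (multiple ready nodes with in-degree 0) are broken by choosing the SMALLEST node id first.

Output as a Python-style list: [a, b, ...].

Answer: [2, 3, 4, 6, 7, 0, 1, 5]

Derivation:
Old toposort: [2, 3, 4, 6, 0, 7, 1, 5]
Added edge: 7->0
Position of 7 (5) > position of 0 (4). Must reorder: 7 must now come before 0.
Run Kahn's algorithm (break ties by smallest node id):
  initial in-degrees: [3, 3, 0, 0, 1, 2, 1, 2]
  ready (indeg=0): [2, 3]
  pop 2: indeg[0]->2; indeg[1]->2; indeg[4]->0; indeg[6]->0; indeg[7]->1 | ready=[3, 4, 6] | order so far=[2]
  pop 3: no out-edges | ready=[4, 6] | order so far=[2, 3]
  pop 4: indeg[1]->1; indeg[5]->1 | ready=[6] | order so far=[2, 3, 4]
  pop 6: indeg[0]->1; indeg[7]->0 | ready=[7] | order so far=[2, 3, 4, 6]
  pop 7: indeg[0]->0; indeg[1]->0 | ready=[0, 1] | order so far=[2, 3, 4, 6, 7]
  pop 0: no out-edges | ready=[1] | order so far=[2, 3, 4, 6, 7, 0]
  pop 1: indeg[5]->0 | ready=[5] | order so far=[2, 3, 4, 6, 7, 0, 1]
  pop 5: no out-edges | ready=[] | order so far=[2, 3, 4, 6, 7, 0, 1, 5]
  Result: [2, 3, 4, 6, 7, 0, 1, 5]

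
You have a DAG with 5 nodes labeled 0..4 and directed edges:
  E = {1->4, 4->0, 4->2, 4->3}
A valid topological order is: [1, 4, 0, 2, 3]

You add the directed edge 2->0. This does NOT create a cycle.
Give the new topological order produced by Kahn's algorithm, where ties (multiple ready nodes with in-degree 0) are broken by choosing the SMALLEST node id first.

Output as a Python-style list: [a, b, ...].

Answer: [1, 4, 2, 0, 3]

Derivation:
Old toposort: [1, 4, 0, 2, 3]
Added edge: 2->0
Position of 2 (3) > position of 0 (2). Must reorder: 2 must now come before 0.
Run Kahn's algorithm (break ties by smallest node id):
  initial in-degrees: [2, 0, 1, 1, 1]
  ready (indeg=0): [1]
  pop 1: indeg[4]->0 | ready=[4] | order so far=[1]
  pop 4: indeg[0]->1; indeg[2]->0; indeg[3]->0 | ready=[2, 3] | order so far=[1, 4]
  pop 2: indeg[0]->0 | ready=[0, 3] | order so far=[1, 4, 2]
  pop 0: no out-edges | ready=[3] | order so far=[1, 4, 2, 0]
  pop 3: no out-edges | ready=[] | order so far=[1, 4, 2, 0, 3]
  Result: [1, 4, 2, 0, 3]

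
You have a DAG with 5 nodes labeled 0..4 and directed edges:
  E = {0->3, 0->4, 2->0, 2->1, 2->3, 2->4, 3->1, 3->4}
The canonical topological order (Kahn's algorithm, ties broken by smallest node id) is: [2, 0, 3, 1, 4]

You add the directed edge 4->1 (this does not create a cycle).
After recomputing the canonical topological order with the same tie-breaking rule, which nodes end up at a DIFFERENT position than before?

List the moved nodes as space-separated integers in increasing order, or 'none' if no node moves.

Answer: 1 4

Derivation:
Old toposort: [2, 0, 3, 1, 4]
Added edge 4->1
Recompute Kahn (smallest-id tiebreak):
  initial in-degrees: [1, 3, 0, 2, 3]
  ready (indeg=0): [2]
  pop 2: indeg[0]->0; indeg[1]->2; indeg[3]->1; indeg[4]->2 | ready=[0] | order so far=[2]
  pop 0: indeg[3]->0; indeg[4]->1 | ready=[3] | order so far=[2, 0]
  pop 3: indeg[1]->1; indeg[4]->0 | ready=[4] | order so far=[2, 0, 3]
  pop 4: indeg[1]->0 | ready=[1] | order so far=[2, 0, 3, 4]
  pop 1: no out-edges | ready=[] | order so far=[2, 0, 3, 4, 1]
New canonical toposort: [2, 0, 3, 4, 1]
Compare positions:
  Node 0: index 1 -> 1 (same)
  Node 1: index 3 -> 4 (moved)
  Node 2: index 0 -> 0 (same)
  Node 3: index 2 -> 2 (same)
  Node 4: index 4 -> 3 (moved)
Nodes that changed position: 1 4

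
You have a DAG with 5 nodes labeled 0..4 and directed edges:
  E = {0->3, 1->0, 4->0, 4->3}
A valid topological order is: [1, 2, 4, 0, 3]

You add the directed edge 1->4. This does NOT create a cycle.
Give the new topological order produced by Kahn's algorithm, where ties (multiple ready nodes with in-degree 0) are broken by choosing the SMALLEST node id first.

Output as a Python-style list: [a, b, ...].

Answer: [1, 2, 4, 0, 3]

Derivation:
Old toposort: [1, 2, 4, 0, 3]
Added edge: 1->4
Position of 1 (0) < position of 4 (2). Old order still valid.
Run Kahn's algorithm (break ties by smallest node id):
  initial in-degrees: [2, 0, 0, 2, 1]
  ready (indeg=0): [1, 2]
  pop 1: indeg[0]->1; indeg[4]->0 | ready=[2, 4] | order so far=[1]
  pop 2: no out-edges | ready=[4] | order so far=[1, 2]
  pop 4: indeg[0]->0; indeg[3]->1 | ready=[0] | order so far=[1, 2, 4]
  pop 0: indeg[3]->0 | ready=[3] | order so far=[1, 2, 4, 0]
  pop 3: no out-edges | ready=[] | order so far=[1, 2, 4, 0, 3]
  Result: [1, 2, 4, 0, 3]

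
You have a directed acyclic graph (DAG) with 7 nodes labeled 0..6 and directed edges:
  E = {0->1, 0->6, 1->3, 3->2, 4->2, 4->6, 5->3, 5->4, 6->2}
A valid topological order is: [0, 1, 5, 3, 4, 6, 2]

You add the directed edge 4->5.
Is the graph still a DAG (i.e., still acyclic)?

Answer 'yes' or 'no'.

Answer: no

Derivation:
Given toposort: [0, 1, 5, 3, 4, 6, 2]
Position of 4: index 4; position of 5: index 2
New edge 4->5: backward (u after v in old order)
Backward edge: old toposort is now invalid. Check if this creates a cycle.
Does 5 already reach 4? Reachable from 5: [2, 3, 4, 5, 6]. YES -> cycle!
Still a DAG? no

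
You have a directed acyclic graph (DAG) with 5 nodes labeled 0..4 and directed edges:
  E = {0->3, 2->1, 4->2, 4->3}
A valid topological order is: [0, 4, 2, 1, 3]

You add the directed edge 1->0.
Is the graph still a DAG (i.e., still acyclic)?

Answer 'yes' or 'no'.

Given toposort: [0, 4, 2, 1, 3]
Position of 1: index 3; position of 0: index 0
New edge 1->0: backward (u after v in old order)
Backward edge: old toposort is now invalid. Check if this creates a cycle.
Does 0 already reach 1? Reachable from 0: [0, 3]. NO -> still a DAG (reorder needed).
Still a DAG? yes

Answer: yes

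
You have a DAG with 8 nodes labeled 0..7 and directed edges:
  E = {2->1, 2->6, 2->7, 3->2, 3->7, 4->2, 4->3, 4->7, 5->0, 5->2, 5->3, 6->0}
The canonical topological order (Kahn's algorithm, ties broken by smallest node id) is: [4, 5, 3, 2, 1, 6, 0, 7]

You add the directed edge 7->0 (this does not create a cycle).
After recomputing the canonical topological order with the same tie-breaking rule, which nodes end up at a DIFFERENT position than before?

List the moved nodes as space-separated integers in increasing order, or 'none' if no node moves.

Old toposort: [4, 5, 3, 2, 1, 6, 0, 7]
Added edge 7->0
Recompute Kahn (smallest-id tiebreak):
  initial in-degrees: [3, 1, 3, 2, 0, 0, 1, 3]
  ready (indeg=0): [4, 5]
  pop 4: indeg[2]->2; indeg[3]->1; indeg[7]->2 | ready=[5] | order so far=[4]
  pop 5: indeg[0]->2; indeg[2]->1; indeg[3]->0 | ready=[3] | order so far=[4, 5]
  pop 3: indeg[2]->0; indeg[7]->1 | ready=[2] | order so far=[4, 5, 3]
  pop 2: indeg[1]->0; indeg[6]->0; indeg[7]->0 | ready=[1, 6, 7] | order so far=[4, 5, 3, 2]
  pop 1: no out-edges | ready=[6, 7] | order so far=[4, 5, 3, 2, 1]
  pop 6: indeg[0]->1 | ready=[7] | order so far=[4, 5, 3, 2, 1, 6]
  pop 7: indeg[0]->0 | ready=[0] | order so far=[4, 5, 3, 2, 1, 6, 7]
  pop 0: no out-edges | ready=[] | order so far=[4, 5, 3, 2, 1, 6, 7, 0]
New canonical toposort: [4, 5, 3, 2, 1, 6, 7, 0]
Compare positions:
  Node 0: index 6 -> 7 (moved)
  Node 1: index 4 -> 4 (same)
  Node 2: index 3 -> 3 (same)
  Node 3: index 2 -> 2 (same)
  Node 4: index 0 -> 0 (same)
  Node 5: index 1 -> 1 (same)
  Node 6: index 5 -> 5 (same)
  Node 7: index 7 -> 6 (moved)
Nodes that changed position: 0 7

Answer: 0 7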